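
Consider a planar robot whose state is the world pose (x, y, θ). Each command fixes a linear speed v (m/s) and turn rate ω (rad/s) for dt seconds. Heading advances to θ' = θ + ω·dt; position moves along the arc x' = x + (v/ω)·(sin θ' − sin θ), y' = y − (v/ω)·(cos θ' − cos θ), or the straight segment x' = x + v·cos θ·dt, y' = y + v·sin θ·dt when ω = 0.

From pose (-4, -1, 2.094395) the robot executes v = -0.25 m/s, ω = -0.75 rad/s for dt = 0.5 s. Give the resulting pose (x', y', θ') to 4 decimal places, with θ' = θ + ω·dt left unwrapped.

(-3.9590, -1.1173, 1.7194)

θ' = 2.0944 + -0.75·0.5 = 1.7194
R = v/ω = -0.25/-0.75 = 0.3333
x' = -4 + 0.3333·(sin 1.7194 − sin 2.0944) = -3.9590
y' = -1 − 0.3333·(cos 1.7194 − cos 2.0944) = -1.1173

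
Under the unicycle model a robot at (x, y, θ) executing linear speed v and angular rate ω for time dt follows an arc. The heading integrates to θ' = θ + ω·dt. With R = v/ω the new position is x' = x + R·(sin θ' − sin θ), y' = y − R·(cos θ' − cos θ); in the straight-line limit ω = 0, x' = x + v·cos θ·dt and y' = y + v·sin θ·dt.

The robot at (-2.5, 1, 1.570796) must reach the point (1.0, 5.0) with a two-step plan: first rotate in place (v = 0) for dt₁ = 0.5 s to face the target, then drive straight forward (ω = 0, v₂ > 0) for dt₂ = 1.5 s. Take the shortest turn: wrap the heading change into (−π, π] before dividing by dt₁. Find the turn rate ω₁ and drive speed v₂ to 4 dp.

heading to target = atan2(5−1, 1−-2.5) = 0.8520
Δθ = wrap(0.8520 − 1.5708) = -0.7188; ω₁ = Δθ/dt₁ = -1.4377
distance = √((1−-2.5)² + (5−1)²) = 5.3151; v₂ = distance/dt₂ = 3.5434

ω₁ = -1.4377, v₂ = 3.5434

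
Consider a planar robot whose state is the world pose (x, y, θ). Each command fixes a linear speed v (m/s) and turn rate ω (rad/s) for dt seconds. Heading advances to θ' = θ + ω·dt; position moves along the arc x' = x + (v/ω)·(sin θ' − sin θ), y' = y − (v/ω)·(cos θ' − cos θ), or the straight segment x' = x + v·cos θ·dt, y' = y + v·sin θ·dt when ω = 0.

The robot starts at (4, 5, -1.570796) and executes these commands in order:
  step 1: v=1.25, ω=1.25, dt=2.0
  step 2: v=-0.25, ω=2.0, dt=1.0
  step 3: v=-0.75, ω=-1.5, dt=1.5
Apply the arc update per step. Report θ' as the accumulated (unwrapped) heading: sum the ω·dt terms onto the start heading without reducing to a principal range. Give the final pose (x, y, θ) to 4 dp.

step 1: θ'=0.9292 (R=1.0000) → pose (5.8011, 4.4015, 0.9292)
step 2: θ'=2.9292 (R=-0.1250) → pose (5.8749, 4.2045, 2.9292)
step 3: θ'=0.6792 (R=0.5000) → pose (6.0836, 3.3267, 0.6792)

(6.0836, 3.3267, 0.6792)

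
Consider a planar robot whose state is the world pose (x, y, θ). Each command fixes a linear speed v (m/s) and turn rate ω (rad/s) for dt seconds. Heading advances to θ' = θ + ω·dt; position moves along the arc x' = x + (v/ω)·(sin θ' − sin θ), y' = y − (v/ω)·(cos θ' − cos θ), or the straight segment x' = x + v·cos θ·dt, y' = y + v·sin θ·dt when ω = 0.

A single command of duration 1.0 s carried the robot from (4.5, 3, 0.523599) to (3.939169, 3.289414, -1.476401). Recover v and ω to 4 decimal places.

v = -0.7500, ω = -2.0000

Δθ = -1.476401 − 0.523599 = -2.000000
ω = Δθ/dt = -2.000000/1.0 = -2.0000
R = Δx/(sin θ' − sin θ) = 0.3750
v = R·ω = 0.3750·-2.0000 = -0.7500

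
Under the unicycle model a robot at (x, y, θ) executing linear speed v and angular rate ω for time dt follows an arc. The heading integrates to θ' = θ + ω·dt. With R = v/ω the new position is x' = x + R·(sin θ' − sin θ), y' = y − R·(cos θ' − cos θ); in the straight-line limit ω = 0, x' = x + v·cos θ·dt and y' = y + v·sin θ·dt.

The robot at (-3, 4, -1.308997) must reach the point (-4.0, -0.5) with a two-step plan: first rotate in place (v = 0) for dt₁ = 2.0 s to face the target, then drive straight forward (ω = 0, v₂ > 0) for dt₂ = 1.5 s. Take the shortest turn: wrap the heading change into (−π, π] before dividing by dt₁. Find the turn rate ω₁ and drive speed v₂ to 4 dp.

ω₁ = -0.2402, v₂ = 3.0732

heading to target = atan2(-0.5−4, -4−-3) = -1.7895
Δθ = wrap(-1.7895 − -1.3090) = -0.4805; ω₁ = Δθ/dt₁ = -0.2402
distance = √((-4−-3)² + (-0.5−4)²) = 4.6098; v₂ = distance/dt₂ = 3.0732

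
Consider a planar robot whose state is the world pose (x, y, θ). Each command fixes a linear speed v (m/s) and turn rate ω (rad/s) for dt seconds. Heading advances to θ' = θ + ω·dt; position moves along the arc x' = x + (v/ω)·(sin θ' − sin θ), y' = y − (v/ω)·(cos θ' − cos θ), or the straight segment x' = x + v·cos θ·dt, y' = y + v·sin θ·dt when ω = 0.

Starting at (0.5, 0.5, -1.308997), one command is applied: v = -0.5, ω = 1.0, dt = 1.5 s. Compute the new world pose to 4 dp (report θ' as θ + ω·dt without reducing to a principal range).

θ' = -1.3090 + 1.0·1.5 = 0.1910
R = v/ω = -0.5/1.0 = -0.5000
x' = 0.5 + -0.5000·(sin 0.1910 − sin -1.3090) = -0.0779
y' = 0.5 − -0.5000·(cos 0.1910 − cos -1.3090) = 0.8615

(-0.0779, 0.8615, 0.1910)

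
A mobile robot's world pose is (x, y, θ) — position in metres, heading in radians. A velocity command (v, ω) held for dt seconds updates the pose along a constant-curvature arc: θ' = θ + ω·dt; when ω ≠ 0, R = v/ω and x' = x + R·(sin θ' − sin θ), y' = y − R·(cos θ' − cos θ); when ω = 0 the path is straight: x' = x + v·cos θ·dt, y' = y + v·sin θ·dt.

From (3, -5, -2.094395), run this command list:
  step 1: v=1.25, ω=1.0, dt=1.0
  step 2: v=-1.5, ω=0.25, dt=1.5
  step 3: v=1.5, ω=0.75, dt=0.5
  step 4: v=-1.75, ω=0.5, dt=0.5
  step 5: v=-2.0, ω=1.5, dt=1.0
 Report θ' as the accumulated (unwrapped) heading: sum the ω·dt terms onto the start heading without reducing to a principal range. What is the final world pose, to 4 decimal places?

step 1: θ'=-1.0944 (R=1.2500) → pose (2.9717, -6.1982, -1.0944)
step 2: θ'=-0.7194 (R=-6.0000) → pose (1.5934, -4.4365, -0.7194)
step 3: θ'=-0.3444 (R=2.0000) → pose (2.2360, -4.8147, -0.3444)
step 4: θ'=-0.0944 (R=-3.5000) → pose (1.3842, -4.6247, -0.0944)
step 5: θ'=1.4056 (R=-1.3333) → pose (-0.0567, -5.7329, 1.4056)

(-0.0567, -5.7329, 1.4056)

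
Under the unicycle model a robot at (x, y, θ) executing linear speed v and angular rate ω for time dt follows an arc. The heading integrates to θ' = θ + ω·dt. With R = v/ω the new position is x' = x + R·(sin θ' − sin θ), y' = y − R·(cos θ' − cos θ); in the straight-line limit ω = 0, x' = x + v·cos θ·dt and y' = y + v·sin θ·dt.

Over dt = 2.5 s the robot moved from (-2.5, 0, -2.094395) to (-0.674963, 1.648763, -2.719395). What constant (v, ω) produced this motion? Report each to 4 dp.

Δθ = -2.719395 − -2.094395 = -0.625000
ω = Δθ/dt = -0.625000/2.5 = -0.2500
R = Δx/(sin θ' − sin θ) = 4.0000
v = R·ω = 4.0000·-0.2500 = -1.0000

v = -1.0000, ω = -0.2500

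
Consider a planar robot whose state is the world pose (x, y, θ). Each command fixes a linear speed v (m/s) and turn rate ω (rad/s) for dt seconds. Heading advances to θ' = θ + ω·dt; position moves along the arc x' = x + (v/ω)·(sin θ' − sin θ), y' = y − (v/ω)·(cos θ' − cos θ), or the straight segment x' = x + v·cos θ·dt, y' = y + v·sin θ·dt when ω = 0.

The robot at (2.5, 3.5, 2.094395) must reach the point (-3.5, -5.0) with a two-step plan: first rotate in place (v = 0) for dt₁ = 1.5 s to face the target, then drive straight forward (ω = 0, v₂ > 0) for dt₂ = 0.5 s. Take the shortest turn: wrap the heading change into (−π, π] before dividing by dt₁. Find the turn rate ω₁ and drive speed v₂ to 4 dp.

ω₁ = 1.3356, v₂ = 20.8087

heading to target = atan2(-5−3.5, -3.5−2.5) = -2.1855
Δθ = wrap(-2.1855 − 2.0944) = 2.0033; ω₁ = Δθ/dt₁ = 1.3356
distance = √((-3.5−2.5)² + (-5−3.5)²) = 10.4043; v₂ = distance/dt₂ = 20.8087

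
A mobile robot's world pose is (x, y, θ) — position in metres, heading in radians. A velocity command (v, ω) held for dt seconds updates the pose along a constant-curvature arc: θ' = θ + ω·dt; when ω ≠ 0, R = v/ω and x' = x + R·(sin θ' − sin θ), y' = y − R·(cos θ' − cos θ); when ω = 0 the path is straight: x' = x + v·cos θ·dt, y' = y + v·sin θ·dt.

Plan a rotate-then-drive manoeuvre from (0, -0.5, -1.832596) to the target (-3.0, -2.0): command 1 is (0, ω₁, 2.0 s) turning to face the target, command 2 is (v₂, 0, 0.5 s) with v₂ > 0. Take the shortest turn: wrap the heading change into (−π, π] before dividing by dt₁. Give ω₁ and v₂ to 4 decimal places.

heading to target = atan2(-2−-0.5, -3−0) = -2.6779
Δθ = wrap(-2.6779 − -1.8326) = -0.8453; ω₁ = Δθ/dt₁ = -0.4227
distance = √((-3−0)² + (-2−-0.5)²) = 3.3541; v₂ = distance/dt₂ = 6.7082

ω₁ = -0.4227, v₂ = 6.7082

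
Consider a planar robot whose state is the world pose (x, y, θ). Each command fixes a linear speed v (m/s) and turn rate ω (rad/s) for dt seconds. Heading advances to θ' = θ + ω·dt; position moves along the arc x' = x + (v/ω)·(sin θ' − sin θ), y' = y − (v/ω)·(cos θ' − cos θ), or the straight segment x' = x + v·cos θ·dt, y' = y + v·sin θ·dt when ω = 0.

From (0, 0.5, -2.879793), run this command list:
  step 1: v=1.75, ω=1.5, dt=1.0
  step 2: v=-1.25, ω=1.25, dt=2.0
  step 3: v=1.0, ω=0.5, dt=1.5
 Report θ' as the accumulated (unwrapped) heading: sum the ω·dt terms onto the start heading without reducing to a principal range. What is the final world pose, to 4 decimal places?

step 1: θ'=-1.3798 (R=1.1667) → pose (-0.8435, -0.8484, -1.3798)
step 2: θ'=1.1202 (R=-1.0000) → pose (-2.7255, -0.6027, 1.1202)
step 3: θ'=1.8702 (R=2.0000) → pose (-2.6149, 0.8582, 1.8702)

(-2.6149, 0.8582, 1.8702)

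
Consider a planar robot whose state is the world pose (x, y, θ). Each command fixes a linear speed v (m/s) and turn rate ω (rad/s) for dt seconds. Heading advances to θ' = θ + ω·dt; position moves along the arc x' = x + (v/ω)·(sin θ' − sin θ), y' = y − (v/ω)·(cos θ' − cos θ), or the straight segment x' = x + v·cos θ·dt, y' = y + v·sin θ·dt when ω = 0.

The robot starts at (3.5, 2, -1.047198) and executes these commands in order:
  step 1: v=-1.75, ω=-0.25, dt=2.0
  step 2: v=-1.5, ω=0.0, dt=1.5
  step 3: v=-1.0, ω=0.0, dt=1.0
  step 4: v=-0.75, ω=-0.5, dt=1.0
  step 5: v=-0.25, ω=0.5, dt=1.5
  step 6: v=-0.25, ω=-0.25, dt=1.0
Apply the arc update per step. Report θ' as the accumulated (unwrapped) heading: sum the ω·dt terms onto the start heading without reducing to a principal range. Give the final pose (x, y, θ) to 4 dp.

step 1: θ'=-1.5472 (R=7.0000) → pose (2.5641, 5.3348, -1.5472)
step 2: θ'=-1.5472 (straight) → pose (2.5110, 7.5842, -1.5472)
step 3: θ'=-1.5472 (straight) → pose (2.4874, 8.5839, -1.5472)
step 4: θ'=-2.0472 (R=1.5000) → pose (2.6540, 9.3072, -2.0472)
step 5: θ'=-1.2972 (R=-0.5000) → pose (2.6911, 9.6716, -1.2972)
step 6: θ'=-1.5472 (R=1.0000) → pose (2.6542, 9.9182, -1.5472)

(2.6542, 9.9182, -1.5472)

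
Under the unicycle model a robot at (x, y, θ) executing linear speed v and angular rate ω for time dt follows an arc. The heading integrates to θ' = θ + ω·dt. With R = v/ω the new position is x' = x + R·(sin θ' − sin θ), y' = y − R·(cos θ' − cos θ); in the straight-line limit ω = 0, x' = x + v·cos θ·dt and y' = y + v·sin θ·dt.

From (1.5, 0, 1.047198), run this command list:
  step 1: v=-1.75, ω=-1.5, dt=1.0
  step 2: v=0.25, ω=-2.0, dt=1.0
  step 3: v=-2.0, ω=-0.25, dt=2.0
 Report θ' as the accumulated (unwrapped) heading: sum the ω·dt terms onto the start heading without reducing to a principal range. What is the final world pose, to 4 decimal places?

step 1: θ'=-0.4528 (R=1.1667) → pose (-0.0208, -0.4658, -0.4528)
step 2: θ'=-2.4528 (R=-0.1250) → pose (0.0040, -0.6747, -2.4528)
step 3: θ'=-2.9528 (R=8.0000) → pose (3.5875, 1.0071, -2.9528)

(3.5875, 1.0071, -2.9528)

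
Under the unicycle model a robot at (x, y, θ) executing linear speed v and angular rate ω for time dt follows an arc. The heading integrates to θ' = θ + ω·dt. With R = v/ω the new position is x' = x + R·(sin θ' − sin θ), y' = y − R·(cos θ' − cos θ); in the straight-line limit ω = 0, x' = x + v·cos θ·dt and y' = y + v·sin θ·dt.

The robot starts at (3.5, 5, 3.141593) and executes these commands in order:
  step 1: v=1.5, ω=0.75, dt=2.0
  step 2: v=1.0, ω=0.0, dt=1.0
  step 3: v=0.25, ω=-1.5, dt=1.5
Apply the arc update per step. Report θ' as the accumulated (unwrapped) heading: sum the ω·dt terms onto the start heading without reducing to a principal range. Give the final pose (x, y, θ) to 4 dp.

step 1: θ'=4.6416 (R=2.0000) → pose (1.5050, 3.1415, 4.6416)
step 2: θ'=4.6416 (straight) → pose (1.4343, 2.1440, 4.6416)
step 3: θ'=2.3916 (R=-0.1667) → pose (1.1544, 2.0338, 2.3916)

(1.1544, 2.0338, 2.3916)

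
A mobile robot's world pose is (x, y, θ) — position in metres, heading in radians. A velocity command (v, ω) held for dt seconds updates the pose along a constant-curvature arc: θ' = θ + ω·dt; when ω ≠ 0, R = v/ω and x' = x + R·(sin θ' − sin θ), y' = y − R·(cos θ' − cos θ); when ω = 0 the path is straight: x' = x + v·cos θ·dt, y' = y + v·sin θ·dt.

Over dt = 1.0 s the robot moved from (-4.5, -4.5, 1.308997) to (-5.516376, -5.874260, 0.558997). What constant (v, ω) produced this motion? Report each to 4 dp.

Δθ = 0.558997 − 1.308997 = -0.750000
ω = Δθ/dt = -0.750000/1.0 = -0.7500
R = −Δy/(cos θ' − cos θ) = 2.3333
v = R·ω = 2.3333·-0.7500 = -1.7500

v = -1.7500, ω = -0.7500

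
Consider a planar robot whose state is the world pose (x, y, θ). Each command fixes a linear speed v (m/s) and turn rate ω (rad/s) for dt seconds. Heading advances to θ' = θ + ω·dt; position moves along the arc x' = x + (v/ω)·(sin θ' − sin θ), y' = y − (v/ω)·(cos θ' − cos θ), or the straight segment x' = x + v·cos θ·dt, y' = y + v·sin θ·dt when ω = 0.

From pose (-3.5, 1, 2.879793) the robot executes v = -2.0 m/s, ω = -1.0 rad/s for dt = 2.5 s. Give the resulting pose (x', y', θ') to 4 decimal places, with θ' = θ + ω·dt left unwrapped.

θ' = 2.8798 + -1.0·2.5 = 0.3798
R = v/ω = -2.0/-1.0 = 2.0000
x' = -3.5 + 2.0000·(sin 0.3798 − sin 2.8798) = -3.2762
y' = 1 − 2.0000·(cos 0.3798 − cos 2.8798) = -2.7893

(-3.2762, -2.7893, 0.3798)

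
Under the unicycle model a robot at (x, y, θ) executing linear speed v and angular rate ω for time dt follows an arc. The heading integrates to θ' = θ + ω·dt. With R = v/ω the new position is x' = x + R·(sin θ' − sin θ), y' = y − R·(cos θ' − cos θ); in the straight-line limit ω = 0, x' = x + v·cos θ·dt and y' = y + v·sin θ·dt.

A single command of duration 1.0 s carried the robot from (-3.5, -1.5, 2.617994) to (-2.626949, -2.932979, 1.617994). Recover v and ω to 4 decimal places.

Δθ = 1.617994 − 2.617994 = -1.000000
ω = Δθ/dt = -1.000000/1.0 = -1.0000
R = −Δy/(cos θ' − cos θ) = 1.7500
v = R·ω = 1.7500·-1.0000 = -1.7500

v = -1.7500, ω = -1.0000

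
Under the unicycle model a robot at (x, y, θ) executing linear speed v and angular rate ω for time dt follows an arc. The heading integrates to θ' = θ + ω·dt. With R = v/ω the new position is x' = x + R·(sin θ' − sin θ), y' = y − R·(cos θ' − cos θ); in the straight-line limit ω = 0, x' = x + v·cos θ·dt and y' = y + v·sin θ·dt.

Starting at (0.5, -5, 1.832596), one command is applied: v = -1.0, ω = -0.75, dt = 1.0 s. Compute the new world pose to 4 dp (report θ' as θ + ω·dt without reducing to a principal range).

θ' = 1.8326 + -0.75·1.0 = 1.0826
R = v/ω = -1.0/-0.75 = 1.3333
x' = 0.5 + 1.3333·(sin 1.0826 − sin 1.8326) = 0.3897
y' = -5 − 1.3333·(cos 1.0826 − cos 1.8326) = -5.9705

(0.3897, -5.9705, 1.0826)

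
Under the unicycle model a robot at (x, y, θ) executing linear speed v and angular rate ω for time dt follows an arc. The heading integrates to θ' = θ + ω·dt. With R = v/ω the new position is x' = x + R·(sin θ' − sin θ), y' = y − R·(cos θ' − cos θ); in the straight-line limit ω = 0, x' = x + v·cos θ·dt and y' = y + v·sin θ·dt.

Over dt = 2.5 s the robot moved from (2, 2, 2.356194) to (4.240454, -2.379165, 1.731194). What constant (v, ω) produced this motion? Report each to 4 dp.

v = -2.0000, ω = -0.2500

Δθ = 1.731194 − 2.356194 = -0.625000
ω = Δθ/dt = -0.625000/2.5 = -0.2500
R = −Δy/(cos θ' − cos θ) = 8.0000
v = R·ω = 8.0000·-0.2500 = -2.0000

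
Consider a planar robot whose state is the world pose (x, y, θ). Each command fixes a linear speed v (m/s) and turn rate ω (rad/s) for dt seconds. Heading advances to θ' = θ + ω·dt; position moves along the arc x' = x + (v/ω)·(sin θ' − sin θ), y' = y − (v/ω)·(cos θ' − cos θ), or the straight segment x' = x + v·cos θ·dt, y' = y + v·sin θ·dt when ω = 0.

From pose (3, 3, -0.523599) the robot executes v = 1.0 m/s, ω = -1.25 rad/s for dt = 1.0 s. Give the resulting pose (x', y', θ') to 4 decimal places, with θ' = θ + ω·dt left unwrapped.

(3.3836, 2.1460, -1.7736)

θ' = -0.5236 + -1.25·1.0 = -1.7736
R = v/ω = 1.0/-1.25 = -0.8000
x' = 3 + -0.8000·(sin -1.7736 − sin -0.5236) = 3.3836
y' = 3 − -0.8000·(cos -1.7736 − cos -0.5236) = 2.1460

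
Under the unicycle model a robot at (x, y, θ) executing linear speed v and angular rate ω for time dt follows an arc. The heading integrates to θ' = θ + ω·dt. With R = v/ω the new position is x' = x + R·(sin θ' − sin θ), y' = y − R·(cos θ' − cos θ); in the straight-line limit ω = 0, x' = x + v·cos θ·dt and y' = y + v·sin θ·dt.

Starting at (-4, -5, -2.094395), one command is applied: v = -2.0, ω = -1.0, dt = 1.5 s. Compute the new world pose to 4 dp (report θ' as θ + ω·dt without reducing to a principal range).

(-1.3930, -4.2016, -3.5944)

θ' = -2.0944 + -1.0·1.5 = -3.5944
R = v/ω = -2.0/-1.0 = 2.0000
x' = -4 + 2.0000·(sin -3.5944 − sin -2.0944) = -1.3930
y' = -5 − 2.0000·(cos -3.5944 − cos -2.0944) = -4.2016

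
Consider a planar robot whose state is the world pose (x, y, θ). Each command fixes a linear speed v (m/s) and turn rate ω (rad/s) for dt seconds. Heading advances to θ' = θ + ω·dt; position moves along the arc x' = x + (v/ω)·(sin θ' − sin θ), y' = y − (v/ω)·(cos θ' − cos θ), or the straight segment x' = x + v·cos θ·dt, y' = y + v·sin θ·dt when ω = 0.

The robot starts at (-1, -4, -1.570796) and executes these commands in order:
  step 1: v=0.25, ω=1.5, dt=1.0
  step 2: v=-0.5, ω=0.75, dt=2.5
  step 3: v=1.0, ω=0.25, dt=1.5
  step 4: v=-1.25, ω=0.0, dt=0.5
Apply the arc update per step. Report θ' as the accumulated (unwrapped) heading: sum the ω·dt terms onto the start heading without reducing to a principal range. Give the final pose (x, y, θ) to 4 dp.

(-1.7929, -4.1372, 2.1792)

step 1: θ'=-0.0708 (R=0.1667) → pose (-0.8451, -4.1662, -0.0708)
step 2: θ'=1.8042 (R=-0.6667) → pose (-1.5409, -4.9854, 1.8042)
step 3: θ'=2.1792 (R=4.0000) → pose (-2.1502, -3.6244, 2.1792)
step 4: θ'=2.1792 (straight) → pose (-1.7929, -4.1372, 2.1792)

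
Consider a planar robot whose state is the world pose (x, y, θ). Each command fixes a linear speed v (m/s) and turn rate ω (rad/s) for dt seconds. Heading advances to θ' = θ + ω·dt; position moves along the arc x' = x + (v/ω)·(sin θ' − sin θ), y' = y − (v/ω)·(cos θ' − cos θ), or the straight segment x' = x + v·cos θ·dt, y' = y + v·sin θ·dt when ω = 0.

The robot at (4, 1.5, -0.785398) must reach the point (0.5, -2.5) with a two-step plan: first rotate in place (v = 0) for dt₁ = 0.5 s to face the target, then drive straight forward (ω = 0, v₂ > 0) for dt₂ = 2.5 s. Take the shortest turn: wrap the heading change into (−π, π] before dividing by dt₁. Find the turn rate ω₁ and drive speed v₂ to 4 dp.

heading to target = atan2(-2.5−1.5, 0.5−4) = -2.2896
Δθ = wrap(-2.2896 − -0.7854) = -1.5042; ω₁ = Δθ/dt₁ = -3.0085
distance = √((0.5−4)² + (-2.5−1.5)²) = 5.3151; v₂ = distance/dt₂ = 2.1260

ω₁ = -3.0085, v₂ = 2.1260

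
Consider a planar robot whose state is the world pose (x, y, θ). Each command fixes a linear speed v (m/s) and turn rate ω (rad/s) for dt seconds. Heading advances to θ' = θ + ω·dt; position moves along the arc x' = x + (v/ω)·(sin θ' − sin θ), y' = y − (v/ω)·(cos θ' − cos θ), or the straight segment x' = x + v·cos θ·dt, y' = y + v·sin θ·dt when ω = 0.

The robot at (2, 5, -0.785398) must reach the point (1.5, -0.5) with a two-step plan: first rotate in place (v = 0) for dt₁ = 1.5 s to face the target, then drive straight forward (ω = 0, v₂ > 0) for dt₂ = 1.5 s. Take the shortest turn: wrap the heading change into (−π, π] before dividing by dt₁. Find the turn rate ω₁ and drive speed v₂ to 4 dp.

heading to target = atan2(-0.5−5, 1.5−2) = -1.6615
Δθ = wrap(-1.6615 − -0.7854) = -0.8761; ω₁ = Δθ/dt₁ = -0.5840
distance = √((1.5−2)² + (-0.5−5)²) = 5.5227; v₂ = distance/dt₂ = 3.6818

ω₁ = -0.5840, v₂ = 3.6818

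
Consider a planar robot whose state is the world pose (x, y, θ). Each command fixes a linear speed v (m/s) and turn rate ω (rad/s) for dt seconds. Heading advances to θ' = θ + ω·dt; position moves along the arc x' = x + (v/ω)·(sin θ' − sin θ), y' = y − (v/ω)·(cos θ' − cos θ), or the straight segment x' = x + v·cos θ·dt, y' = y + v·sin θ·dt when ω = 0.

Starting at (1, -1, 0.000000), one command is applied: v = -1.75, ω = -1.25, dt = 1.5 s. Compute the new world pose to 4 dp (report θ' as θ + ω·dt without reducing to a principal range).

θ' = 0.0000 + -1.25·1.5 = -1.8750
R = v/ω = -1.75/-1.25 = 1.4000
x' = 1 + 1.4000·(sin -1.8750 − sin 0.0000) = -0.3357
y' = -1 − 1.4000·(cos -1.8750 − cos 0.0000) = 0.8193

(-0.3357, 0.8193, -1.8750)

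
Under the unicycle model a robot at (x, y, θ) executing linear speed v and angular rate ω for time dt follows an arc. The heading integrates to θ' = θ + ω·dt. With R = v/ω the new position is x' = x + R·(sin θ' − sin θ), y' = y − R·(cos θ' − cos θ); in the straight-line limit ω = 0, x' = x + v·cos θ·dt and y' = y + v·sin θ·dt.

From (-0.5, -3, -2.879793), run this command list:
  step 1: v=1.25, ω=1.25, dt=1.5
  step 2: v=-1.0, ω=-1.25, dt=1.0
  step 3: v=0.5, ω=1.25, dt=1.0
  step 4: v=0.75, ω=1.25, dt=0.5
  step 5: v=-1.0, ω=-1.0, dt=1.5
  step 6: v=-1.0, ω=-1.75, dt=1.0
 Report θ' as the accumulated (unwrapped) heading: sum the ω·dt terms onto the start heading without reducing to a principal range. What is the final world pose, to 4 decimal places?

step 1: θ'=-1.0048 (R=1.0000) → pose (-1.0852, -4.5022, -1.0048)
step 2: θ'=-2.2548 (R=0.8000) → pose (-1.0300, -3.5677, -2.2548)
step 3: θ'=-1.0048 (R=0.4000) → pose (-1.0576, -4.0349, -1.0048)
step 4: θ'=-0.3798 (R=0.6000) → pose (-0.7736, -4.2704, -0.3798)
step 5: θ'=-1.8798 (R=1.0000) → pose (-1.3555, -3.0376, -1.8798)
step 6: θ'=-3.6298 (R=0.5714) → pose (-0.5432, -2.7067, -3.6298)

(-0.5432, -2.7067, -3.6298)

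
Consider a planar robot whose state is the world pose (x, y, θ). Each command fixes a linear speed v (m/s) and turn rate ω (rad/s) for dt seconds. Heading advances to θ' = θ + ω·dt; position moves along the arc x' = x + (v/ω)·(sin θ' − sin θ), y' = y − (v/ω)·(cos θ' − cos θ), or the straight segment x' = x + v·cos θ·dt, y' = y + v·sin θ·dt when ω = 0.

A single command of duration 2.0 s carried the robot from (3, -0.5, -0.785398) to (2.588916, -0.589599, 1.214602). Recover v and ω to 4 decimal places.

v = -0.2500, ω = 1.0000

Δθ = 1.214602 − -0.785398 = 2.000000
ω = Δθ/dt = 2.000000/2.0 = 1.0000
R = Δx/(sin θ' − sin θ) = -0.2500
v = R·ω = -0.2500·1.0000 = -0.2500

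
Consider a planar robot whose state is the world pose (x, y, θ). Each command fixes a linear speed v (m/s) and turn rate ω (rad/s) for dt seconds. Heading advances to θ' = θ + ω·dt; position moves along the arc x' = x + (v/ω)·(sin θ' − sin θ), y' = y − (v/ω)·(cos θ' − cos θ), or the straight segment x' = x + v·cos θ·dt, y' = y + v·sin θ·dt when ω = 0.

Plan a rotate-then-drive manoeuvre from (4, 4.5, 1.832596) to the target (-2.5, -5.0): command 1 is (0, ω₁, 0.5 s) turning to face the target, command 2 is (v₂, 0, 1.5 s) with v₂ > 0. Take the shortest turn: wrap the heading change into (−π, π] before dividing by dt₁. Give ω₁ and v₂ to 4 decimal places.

ω₁ = 4.5595, v₂ = 7.6739

heading to target = atan2(-5−4.5, -2.5−4) = -2.1708
Δθ = wrap(-2.1708 − 1.8326) = 2.2797; ω₁ = Δθ/dt₁ = 4.5595
distance = √((-2.5−4)² + (-5−4.5)²) = 11.5109; v₂ = distance/dt₂ = 7.6739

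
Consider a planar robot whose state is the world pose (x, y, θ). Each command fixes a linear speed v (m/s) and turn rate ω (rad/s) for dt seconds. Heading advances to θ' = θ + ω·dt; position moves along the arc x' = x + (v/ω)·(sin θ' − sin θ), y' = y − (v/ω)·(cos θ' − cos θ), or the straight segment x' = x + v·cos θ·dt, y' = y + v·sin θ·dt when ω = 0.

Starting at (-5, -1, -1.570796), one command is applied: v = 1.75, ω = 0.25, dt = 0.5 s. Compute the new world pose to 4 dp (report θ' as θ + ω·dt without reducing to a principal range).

(-4.9454, -1.8727, -1.4458)

θ' = -1.5708 + 0.25·0.5 = -1.4458
R = v/ω = 1.75/0.25 = 7.0000
x' = -5 + 7.0000·(sin -1.4458 − sin -1.5708) = -4.9454
y' = -1 − 7.0000·(cos -1.4458 − cos -1.5708) = -1.8727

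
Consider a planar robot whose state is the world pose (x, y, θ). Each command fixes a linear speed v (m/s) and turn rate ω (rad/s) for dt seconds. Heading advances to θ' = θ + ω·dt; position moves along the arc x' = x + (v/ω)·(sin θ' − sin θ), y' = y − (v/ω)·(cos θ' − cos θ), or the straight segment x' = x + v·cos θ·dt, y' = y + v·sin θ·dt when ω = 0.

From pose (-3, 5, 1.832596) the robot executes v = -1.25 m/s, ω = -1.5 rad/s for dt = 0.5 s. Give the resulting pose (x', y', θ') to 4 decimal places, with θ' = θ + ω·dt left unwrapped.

θ' = 1.8326 + -1.5·0.5 = 1.0826
R = v/ω = -1.25/-1.5 = 0.8333
x' = -3 + 0.8333·(sin 1.0826 − sin 1.8326) = -3.0690
y' = 5 − 0.8333·(cos 1.0826 − cos 1.8326) = 4.3935

(-3.0690, 4.3935, 1.0826)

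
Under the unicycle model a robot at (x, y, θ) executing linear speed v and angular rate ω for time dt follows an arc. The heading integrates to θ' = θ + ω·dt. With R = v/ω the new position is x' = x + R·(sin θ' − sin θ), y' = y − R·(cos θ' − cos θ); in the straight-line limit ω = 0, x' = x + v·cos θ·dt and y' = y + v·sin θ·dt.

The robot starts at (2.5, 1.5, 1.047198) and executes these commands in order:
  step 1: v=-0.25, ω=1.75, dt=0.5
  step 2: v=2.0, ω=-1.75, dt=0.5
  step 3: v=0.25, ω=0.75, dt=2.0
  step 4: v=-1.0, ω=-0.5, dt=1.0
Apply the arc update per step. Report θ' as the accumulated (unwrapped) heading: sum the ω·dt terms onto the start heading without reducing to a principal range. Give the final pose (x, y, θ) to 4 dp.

(3.1281, 2.0472, 2.0472)

step 1: θ'=1.9222 (R=-0.1429) → pose (2.4896, 1.3794, 1.9222)
step 2: θ'=1.0472 (R=-1.1429) → pose (2.5729, 2.3442, 1.0472)
step 3: θ'=2.5472 (R=0.3333) → pose (2.4709, 2.7870, 2.5472)
step 4: θ'=2.0472 (R=2.0000) → pose (3.1281, 2.0472, 2.0472)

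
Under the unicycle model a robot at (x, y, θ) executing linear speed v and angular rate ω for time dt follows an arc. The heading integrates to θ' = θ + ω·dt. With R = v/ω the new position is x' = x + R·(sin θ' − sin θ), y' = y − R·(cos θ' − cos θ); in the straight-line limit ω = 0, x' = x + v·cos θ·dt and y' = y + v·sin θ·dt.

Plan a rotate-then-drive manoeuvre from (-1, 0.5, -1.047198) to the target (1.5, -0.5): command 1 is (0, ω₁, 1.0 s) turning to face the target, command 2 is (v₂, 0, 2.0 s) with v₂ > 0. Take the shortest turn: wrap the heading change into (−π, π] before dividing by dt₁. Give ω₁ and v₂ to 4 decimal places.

heading to target = atan2(-0.5−0.5, 1.5−-1) = -0.3805
Δθ = wrap(-0.3805 − -1.0472) = 0.6667; ω₁ = Δθ/dt₁ = 0.6667
distance = √((1.5−-1)² + (-0.5−0.5)²) = 2.6926; v₂ = distance/dt₂ = 1.3463

ω₁ = 0.6667, v₂ = 1.3463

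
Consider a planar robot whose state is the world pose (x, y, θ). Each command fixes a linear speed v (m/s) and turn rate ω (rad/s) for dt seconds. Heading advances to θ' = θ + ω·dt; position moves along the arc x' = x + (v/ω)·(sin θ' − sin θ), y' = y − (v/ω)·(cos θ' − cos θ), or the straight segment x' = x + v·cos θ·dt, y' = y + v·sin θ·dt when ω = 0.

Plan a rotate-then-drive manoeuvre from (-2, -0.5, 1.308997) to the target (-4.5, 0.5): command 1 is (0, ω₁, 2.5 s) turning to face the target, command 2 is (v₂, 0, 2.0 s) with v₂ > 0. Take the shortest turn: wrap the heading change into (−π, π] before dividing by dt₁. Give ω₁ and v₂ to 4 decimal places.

heading to target = atan2(0.5−-0.5, -4.5−-2) = 2.7611
Δθ = wrap(2.7611 − 1.3090) = 1.4521; ω₁ = Δθ/dt₁ = 0.5808
distance = √((-4.5−-2)² + (0.5−-0.5)²) = 2.6926; v₂ = distance/dt₂ = 1.3463

ω₁ = 0.5808, v₂ = 1.3463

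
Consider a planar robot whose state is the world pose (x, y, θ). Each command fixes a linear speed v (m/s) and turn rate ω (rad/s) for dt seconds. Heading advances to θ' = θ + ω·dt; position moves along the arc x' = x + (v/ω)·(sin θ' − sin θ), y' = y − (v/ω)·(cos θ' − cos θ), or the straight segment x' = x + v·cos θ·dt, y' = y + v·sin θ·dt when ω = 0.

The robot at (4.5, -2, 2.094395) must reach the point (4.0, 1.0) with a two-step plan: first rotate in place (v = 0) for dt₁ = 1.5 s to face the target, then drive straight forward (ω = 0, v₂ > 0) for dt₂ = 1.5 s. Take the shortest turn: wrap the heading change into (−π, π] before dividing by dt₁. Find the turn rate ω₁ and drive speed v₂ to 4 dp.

ω₁ = -0.2390, v₂ = 2.0276

heading to target = atan2(1−-2, 4−4.5) = 1.7359
Δθ = wrap(1.7359 − 2.0944) = -0.3584; ω₁ = Δθ/dt₁ = -0.2390
distance = √((4−4.5)² + (1−-2)²) = 3.0414; v₂ = distance/dt₂ = 2.0276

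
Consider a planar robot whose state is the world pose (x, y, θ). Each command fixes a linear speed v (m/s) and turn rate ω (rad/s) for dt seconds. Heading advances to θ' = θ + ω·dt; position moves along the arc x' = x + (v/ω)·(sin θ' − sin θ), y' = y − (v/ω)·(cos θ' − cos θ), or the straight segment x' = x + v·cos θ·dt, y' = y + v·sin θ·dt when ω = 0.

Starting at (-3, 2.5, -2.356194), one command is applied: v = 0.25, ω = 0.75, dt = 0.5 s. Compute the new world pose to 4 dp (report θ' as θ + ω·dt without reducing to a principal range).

(-3.0700, 2.3973, -1.9812)

θ' = -2.3562 + 0.75·0.5 = -1.9812
R = v/ω = 0.25/0.75 = 0.3333
x' = -3 + 0.3333·(sin -1.9812 − sin -2.3562) = -3.0700
y' = 2.5 − 0.3333·(cos -1.9812 − cos -2.3562) = 2.3973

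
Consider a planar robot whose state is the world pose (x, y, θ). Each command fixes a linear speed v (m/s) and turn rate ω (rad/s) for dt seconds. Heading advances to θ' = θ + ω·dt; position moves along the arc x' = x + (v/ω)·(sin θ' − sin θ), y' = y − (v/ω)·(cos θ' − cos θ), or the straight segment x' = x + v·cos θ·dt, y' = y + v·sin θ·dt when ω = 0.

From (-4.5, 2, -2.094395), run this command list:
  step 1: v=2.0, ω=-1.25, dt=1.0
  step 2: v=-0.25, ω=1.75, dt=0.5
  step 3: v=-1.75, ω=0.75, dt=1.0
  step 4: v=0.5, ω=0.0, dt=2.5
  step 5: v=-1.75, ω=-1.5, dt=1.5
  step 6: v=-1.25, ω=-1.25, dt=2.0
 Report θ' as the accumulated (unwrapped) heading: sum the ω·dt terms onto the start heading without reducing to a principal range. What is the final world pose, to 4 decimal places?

(-4.3292, 0.4623, -6.4694)

step 1: θ'=-3.3444 (R=-1.6000) → pose (-6.2079, 1.2328, -3.3444)
step 2: θ'=-2.4694 (R=-0.1429) → pose (-6.0902, 1.2609, -2.4694)
step 3: θ'=-1.7194 (R=-2.3333) → pose (-5.2355, 2.7412, -1.7194)
step 4: θ'=-1.7194 (straight) → pose (-5.4206, 1.5050, -1.7194)
step 5: θ'=-3.9694 (R=1.1667) → pose (-3.4076, 2.1215, -3.9694)
step 6: θ'=-6.4694 (R=1.0000) → pose (-4.3292, 0.4623, -6.4694)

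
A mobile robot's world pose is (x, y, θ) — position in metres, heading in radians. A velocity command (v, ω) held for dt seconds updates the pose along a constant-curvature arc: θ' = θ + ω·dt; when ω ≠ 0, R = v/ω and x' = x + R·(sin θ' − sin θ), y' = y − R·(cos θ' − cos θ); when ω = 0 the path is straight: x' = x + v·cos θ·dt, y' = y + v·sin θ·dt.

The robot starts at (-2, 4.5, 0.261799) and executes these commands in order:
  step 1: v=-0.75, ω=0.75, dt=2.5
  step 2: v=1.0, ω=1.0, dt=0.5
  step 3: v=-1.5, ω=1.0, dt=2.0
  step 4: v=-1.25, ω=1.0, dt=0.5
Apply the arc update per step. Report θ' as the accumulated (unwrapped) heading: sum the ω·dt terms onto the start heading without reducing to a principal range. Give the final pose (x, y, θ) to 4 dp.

(-0.8318, 5.1456, 5.1368)

step 1: θ'=2.1368 (R=-1.0000) → pose (-2.5852, 2.9978, 2.1368)
step 2: θ'=2.6368 (R=1.0000) → pose (-2.9457, 3.3368, 2.6368)
step 3: θ'=4.6368 (R=-1.5000) → pose (-0.7245, 4.5365, 4.6368)
step 4: θ'=5.1368 (R=-1.2500) → pose (-0.8318, 5.1456, 5.1368)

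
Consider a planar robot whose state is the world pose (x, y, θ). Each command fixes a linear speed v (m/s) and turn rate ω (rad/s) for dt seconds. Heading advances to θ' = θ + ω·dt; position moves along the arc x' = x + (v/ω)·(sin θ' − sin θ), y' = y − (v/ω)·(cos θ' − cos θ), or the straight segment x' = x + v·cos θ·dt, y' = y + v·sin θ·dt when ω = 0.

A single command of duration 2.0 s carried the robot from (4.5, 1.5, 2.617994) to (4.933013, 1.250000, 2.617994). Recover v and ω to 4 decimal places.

Δθ = 2.617994 − 2.617994 = 0.000000
ω = Δθ/dt = 0.000000/2.0 = 0.0000
ω = 0 → v = (Δx·cos θ + Δy·sin θ)/dt = -0.2500

v = -0.2500, ω = 0.0000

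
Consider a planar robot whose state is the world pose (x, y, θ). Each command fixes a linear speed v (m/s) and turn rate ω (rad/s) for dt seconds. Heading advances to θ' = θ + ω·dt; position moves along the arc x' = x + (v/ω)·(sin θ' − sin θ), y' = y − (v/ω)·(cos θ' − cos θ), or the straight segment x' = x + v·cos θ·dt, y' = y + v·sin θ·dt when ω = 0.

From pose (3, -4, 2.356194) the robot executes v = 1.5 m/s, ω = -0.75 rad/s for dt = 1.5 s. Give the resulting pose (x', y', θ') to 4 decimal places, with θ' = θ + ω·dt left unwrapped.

θ' = 2.3562 + -0.75·1.5 = 1.2312
R = v/ω = 1.5/-0.75 = -2.0000
x' = 3 + -2.0000·(sin 1.2312 − sin 2.3562) = 2.5284
y' = -4 − -2.0000·(cos 1.2312 − cos 2.3562) = -1.9196

(2.5284, -1.9196, 1.2312)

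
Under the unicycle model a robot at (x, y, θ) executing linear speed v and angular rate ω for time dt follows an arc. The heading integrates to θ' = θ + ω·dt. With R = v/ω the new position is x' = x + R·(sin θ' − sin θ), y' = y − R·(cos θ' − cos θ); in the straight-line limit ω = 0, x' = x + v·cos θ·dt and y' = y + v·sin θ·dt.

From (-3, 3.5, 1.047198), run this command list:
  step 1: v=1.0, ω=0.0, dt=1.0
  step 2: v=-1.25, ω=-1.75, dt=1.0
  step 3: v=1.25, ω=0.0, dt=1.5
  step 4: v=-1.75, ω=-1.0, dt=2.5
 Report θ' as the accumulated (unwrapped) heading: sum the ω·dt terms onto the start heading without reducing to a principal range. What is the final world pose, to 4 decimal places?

step 1: θ'=1.0472 (straight) → pose (-2.5000, 4.3660, 1.0472)
step 2: θ'=-0.7028 (R=0.7143) → pose (-3.5803, 4.1781, -0.7028)
step 3: θ'=-0.7028 (straight) → pose (-2.1496, 2.9662, -0.7028)
step 4: θ'=-3.2028 (R=1.7500) → pose (-0.9114, 6.0483, -3.2028)

(-0.9114, 6.0483, -3.2028)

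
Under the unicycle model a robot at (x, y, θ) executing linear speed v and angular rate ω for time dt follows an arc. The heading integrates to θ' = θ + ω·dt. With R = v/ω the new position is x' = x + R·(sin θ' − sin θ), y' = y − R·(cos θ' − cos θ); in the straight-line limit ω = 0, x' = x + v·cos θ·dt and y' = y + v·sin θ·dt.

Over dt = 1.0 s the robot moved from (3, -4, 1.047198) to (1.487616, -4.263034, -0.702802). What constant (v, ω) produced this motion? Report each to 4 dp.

Δθ = -0.702802 − 1.047198 = -1.750000
ω = Δθ/dt = -1.750000/1.0 = -1.7500
R = Δx/(sin θ' − sin θ) = 1.0000
v = R·ω = 1.0000·-1.7500 = -1.7500

v = -1.7500, ω = -1.7500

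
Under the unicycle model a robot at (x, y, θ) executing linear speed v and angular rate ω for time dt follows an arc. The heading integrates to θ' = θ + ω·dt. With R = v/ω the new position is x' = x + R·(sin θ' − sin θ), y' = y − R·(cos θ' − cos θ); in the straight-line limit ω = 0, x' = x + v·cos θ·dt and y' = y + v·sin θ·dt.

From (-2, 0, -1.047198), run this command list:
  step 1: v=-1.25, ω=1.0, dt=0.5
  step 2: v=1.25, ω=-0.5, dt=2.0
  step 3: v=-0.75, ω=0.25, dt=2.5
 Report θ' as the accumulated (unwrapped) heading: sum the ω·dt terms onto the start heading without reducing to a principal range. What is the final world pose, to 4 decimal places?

step 1: θ'=-0.5472 (R=-1.2500) → pose (-2.4322, 0.4425, -0.5472)
step 2: θ'=-1.5472 (R=-2.5000) → pose (-1.2336, -1.6335, -1.5472)
step 3: θ'=-0.9222 (R=-3.0000) → pose (-1.8420, 0.1079, -0.9222)

(-1.8420, 0.1079, -0.9222)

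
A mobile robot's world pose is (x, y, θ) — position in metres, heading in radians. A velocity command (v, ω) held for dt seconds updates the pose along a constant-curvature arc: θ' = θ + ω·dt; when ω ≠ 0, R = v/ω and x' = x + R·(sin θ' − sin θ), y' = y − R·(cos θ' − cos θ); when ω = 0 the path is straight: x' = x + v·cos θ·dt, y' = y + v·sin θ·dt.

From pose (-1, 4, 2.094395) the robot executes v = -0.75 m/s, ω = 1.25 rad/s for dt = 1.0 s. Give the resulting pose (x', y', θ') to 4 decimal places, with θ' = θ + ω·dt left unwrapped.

θ' = 2.0944 + 1.25·1.0 = 3.3444
R = v/ω = -0.75/1.25 = -0.6000
x' = -1 + -0.6000·(sin 3.3444 − sin 2.0944) = -0.3595
y' = 4 − -0.6000·(cos 3.3444 − cos 2.0944) = 3.7123

(-0.3595, 3.7123, 3.3444)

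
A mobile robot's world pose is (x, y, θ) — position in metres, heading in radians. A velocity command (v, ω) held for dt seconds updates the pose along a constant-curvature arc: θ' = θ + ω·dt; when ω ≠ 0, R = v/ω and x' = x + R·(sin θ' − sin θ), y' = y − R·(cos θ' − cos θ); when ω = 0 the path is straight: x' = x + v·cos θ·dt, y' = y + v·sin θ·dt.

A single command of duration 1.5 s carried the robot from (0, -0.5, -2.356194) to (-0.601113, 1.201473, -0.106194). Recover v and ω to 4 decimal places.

Δθ = -0.106194 − -2.356194 = 2.250000
ω = Δθ/dt = 2.250000/1.5 = 1.5000
R = −Δy/(cos θ' − cos θ) = -1.0000
v = R·ω = -1.0000·1.5000 = -1.5000

v = -1.5000, ω = 1.5000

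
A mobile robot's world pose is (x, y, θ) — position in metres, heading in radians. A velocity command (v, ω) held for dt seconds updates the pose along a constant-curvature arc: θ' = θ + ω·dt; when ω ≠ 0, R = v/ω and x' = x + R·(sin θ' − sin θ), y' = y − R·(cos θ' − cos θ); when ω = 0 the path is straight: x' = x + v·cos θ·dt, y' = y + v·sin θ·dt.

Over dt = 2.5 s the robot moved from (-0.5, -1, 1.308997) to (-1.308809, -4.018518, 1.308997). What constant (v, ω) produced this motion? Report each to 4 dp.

Δθ = 1.308997 − 1.308997 = 0.000000
ω = Δθ/dt = 0.000000/2.5 = 0.0000
ω = 0 → v = (Δx·cos θ + Δy·sin θ)/dt = -1.2500

v = -1.2500, ω = 0.0000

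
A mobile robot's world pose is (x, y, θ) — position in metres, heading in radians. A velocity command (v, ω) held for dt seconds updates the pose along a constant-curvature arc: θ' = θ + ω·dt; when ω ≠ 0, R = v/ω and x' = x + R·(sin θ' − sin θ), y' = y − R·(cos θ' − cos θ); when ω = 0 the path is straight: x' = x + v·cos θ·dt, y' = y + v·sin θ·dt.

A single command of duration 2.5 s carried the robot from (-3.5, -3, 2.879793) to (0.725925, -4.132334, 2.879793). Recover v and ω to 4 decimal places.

Δθ = 2.879793 − 2.879793 = 0.000000
ω = Δθ/dt = 0.000000/2.5 = 0.0000
ω = 0 → v = (Δx·cos θ + Δy·sin θ)/dt = -1.7500

v = -1.7500, ω = 0.0000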